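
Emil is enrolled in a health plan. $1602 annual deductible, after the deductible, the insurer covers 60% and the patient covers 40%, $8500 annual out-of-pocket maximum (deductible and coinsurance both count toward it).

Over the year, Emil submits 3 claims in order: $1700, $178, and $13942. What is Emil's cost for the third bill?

$5576.80

Claim 1 ($1700): deductible takes $1602, $98 remains; 40% of $98 = $39.20. Patient owes $1641.20 (running OOP $1641.20).
Claim 2 ($178): deductible already satisfied, so patient's share is 40% × $178 = $71.20. Cost to patient: $71.20. OOP to date $1712.40.
Claim 3 ($13942): deductible met; 40% of $13942 = $5576.80. Patient pays $5576.80; OOP now $7289.20.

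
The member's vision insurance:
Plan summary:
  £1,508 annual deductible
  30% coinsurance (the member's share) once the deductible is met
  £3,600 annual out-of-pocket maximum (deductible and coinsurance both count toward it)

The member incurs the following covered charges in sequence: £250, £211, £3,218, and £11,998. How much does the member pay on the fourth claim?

£1,440.70

Claim 1 — £250: all of it applies to the deductible. Cost to member: £250. OOP to date £250.
Claim 2 — £211: entire amount goes to the deductible. Member owes £211 (running OOP £461).
Claim 3 — £3,218: £1,047 to deductible, leaving £2,171; coinsurance £2,171 × 30% = £651.30. Member pays £1,698.30; OOP now £2,159.30.
Claim 4 — £11,998: deductible met; 30% of £11,998 = £3,599.40. Adding that to £2,159.30 gives £5,758.70, past the £3,600 cap; member pays only £3,600 − £2,159.30 = £1,440.70.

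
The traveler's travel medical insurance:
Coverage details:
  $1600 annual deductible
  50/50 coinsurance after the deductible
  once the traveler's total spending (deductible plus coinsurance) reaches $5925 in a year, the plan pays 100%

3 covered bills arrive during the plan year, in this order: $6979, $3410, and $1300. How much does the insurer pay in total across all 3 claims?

#1 ($6979): $1600 to deductible, leaving $5379; coinsurance $5379 × 50% = $2689.50. Traveler pays $4289.50; OOP now $4289.50. Insurer: $6979 − $4289.50 = $2689.50.
#2 ($3410): deductible already satisfied, so traveler's share is 50% × $3410 = $1705. Adding that to $4289.50 gives $5994.50, past the $5925 cap; traveler pays only $5925 − $4289.50 = $1635.50. Plan pays $3410 − $1635.50 = $1774.50.
#3 ($1300): 50% coinsurance on $1300 = $650. OOP would hit $6575 > $5925, so the cap limits the traveler to $5925 − $5925 = $0. Plan pays $1300 − $0 = $1300.
Insurer total: $2689.50 + $1774.50 + $1300 = $5764.

$5764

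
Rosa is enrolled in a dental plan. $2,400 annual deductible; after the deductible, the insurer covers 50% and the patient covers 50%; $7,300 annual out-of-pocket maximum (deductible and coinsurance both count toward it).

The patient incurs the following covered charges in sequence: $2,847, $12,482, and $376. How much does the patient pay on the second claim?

$4,676.50

Claim 1 — $2,847: $2,400 to deductible, leaving $447; patient's 50% is $223.50. Patient owes $2,623.50 (running OOP $2,623.50).
Claim 2 — $12,482: deductible met; 50% of $12,482 = $6,241. That would push OOP to $8,864.50, over the $7,300 cap, so patient pays $7,300 − $2,623.50 = $4,676.50.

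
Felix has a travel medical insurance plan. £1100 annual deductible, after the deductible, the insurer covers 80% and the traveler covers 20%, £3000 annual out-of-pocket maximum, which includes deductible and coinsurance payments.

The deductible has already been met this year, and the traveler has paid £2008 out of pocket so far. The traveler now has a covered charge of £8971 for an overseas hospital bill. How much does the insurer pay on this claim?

With the deductible met, the entire £8971 is subject to coinsurance.
Traveler's 20% share of £8971 is £1794.20.
Year-to-date out-of-pocket would reach £2008 + £1794.20 = £3802.20, above the £3000 maximum, so the traveler pays only £3000 − £2008 = £992.
The plan picks up £8971 − £992 = £7979.

£7979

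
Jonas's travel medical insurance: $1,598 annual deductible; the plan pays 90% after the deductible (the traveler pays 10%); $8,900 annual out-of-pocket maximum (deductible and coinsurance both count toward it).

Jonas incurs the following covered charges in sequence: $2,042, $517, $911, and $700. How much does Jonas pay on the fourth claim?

$70

Claim 1 ($2,042): $1,598 finishes the deductible; $444 goes to coinsurance; 10% of $444 = $44.40. Traveler pays $1,642.40; OOP now $1,642.40.
Claim 2 ($517): deductible already satisfied, so traveler's share is 10% × $517 = $51.70. Traveler owes $51.70 (running OOP $1,694.10).
Claim 3 ($911): deductible already satisfied, so traveler's share is 10% × $911 = $91.10. Traveler pays $91.10; OOP now $1,785.20.
Claim 4 ($700): deductible met; 10% of $700 = $70. Traveler pays $70; OOP now $1,855.20.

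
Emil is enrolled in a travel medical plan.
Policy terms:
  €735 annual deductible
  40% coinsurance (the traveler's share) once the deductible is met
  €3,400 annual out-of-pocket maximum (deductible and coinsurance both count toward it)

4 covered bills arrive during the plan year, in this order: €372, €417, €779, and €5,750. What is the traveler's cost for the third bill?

€311.60

#1 (€372): fully absorbed by the deductible. Cost to traveler: €372. OOP to date €372.
#2 (€417): deductible takes €363, €54 remains; 40% of €54 = €21.60. Traveler owes €384.60 (running OOP €756.60).
#3 (€779): deductible already satisfied, so traveler's share is 40% × €779 = €311.60. Traveler pays €311.60; OOP now €1,068.20.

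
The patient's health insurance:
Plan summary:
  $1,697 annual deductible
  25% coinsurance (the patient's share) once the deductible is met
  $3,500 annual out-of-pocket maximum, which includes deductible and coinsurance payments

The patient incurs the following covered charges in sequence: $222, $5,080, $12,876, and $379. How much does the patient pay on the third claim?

#1 ($222): entire amount goes to the deductible. Patient owes $222 (running OOP $222).
#2 ($5,080): deductible takes $1,475, $3,605 remains; coinsurance $3,605 × 25% = $901.25. Patient pays $2,376.25; OOP now $2,598.25.
#3 ($12,876): deductible already satisfied, so patient's share is 25% × $12,876 = $3,219. OOP would hit $5,817.25 > $3,500, so the cap limits the patient to $3,500 − $2,598.25 = $901.75.

$901.75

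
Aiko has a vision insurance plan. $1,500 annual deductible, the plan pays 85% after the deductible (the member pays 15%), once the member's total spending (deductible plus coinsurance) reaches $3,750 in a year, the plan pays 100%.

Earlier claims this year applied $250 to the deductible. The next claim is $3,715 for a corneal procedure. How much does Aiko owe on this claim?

$1,619.75

Deductible still to meet: $1,500 − $250 = $1,250.
The remaining $2,465 (= $3,715 − $1,250) moves to coinsurance.
Member's 15% share of $2,465 is $369.75.
So the member owes $1,250 + $369.75 = $1,619.75 before any cap.
Cumulative spending $250 + $1,619.75 = $1,869.75 stays under the $3,750 maximum.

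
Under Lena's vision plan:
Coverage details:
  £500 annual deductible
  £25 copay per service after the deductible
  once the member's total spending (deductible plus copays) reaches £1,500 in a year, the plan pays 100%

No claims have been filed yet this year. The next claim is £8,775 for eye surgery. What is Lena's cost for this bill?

Deductible not yet touched, so the first £500 of the bill goes to the deductible.
The remaining £8,275 (= £8,775 − £500) moves to the copay.
Copay on this service: £25.
So the member owes £500 + £25 = £525 before any cap.
Year-to-date out-of-pocket becomes £0 + £525 = £525, still under the £1,500 maximum, so no cap applies.

£525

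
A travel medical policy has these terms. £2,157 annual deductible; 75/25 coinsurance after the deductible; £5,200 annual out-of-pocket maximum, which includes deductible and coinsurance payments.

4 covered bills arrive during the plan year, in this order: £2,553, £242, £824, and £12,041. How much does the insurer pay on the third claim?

£618

Claim 1 — £2,553: £2,157 finishes the deductible; £396 goes to coinsurance; coinsurance £396 × 25% = £99. Traveler pays £2,256; OOP now £2,256. Plan pays £2,553 − £2,256 = £297.
Claim 2 — £242: 25% coinsurance on £242 = £60.50. Traveler pays £60.50; OOP now £2,316.50. Insurer: £242 − £60.50 = £181.50.
Claim 3 — £824: deductible met; 25% of £824 = £206. Cost to traveler: £206. OOP to date £2,522.50. Plan pays £824 − £206 = £618.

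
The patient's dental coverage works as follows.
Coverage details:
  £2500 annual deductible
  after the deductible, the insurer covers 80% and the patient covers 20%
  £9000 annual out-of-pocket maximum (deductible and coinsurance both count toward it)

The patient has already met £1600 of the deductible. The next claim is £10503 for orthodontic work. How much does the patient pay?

£2820.60

£1600 of the £2500 deductible is already met, leaving £900.
The remaining £9603 (= £10503 − £900) moves to coinsurance.
20% of £9603 = £1920.60 falls to the patient.
So the patient owes £900 + £1920.60 = £2820.60 before any cap.
Year-to-date out-of-pocket becomes £1600 + £2820.60 = £4420.60, still under the £9000 maximum, so no cap applies.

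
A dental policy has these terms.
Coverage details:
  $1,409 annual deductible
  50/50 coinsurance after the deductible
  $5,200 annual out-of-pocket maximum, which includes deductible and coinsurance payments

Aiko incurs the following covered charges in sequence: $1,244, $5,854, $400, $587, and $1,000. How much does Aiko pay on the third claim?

Claim 1 — $1,244: entire amount goes to the deductible. Cost to patient: $1,244. OOP to date $1,244.
Claim 2 — $5,854: deductible takes $165, $5,689 remains; coinsurance $5,689 × 50% = $2,844.50. Patient owes $3,009.50 (running OOP $4,253.50).
Claim 3 — $400: 50% coinsurance on $400 = $200. Patient owes $200 (running OOP $4,453.50).

$200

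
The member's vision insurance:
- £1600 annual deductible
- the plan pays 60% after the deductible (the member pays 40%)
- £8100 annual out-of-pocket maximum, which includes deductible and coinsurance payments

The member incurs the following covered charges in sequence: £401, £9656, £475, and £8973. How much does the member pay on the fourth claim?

Claim 1 (£401): fully absorbed by the deductible. Member pays £401; OOP now £401.
Claim 2 (£9656): deductible takes £1199, £8457 remains; member's 40% is £3382.80. Member pays £4581.80; OOP now £4982.80.
Claim 3 (£475): deductible met; 40% of £475 = £190. Member owes £190 (running OOP £5172.80).
Claim 4 (£8973): deductible met; 40% of £8973 = £3589.20. Adding that to £5172.80 gives £8762, past the £8100 cap; member pays only £8100 − £5172.80 = £2927.20.

£2927.20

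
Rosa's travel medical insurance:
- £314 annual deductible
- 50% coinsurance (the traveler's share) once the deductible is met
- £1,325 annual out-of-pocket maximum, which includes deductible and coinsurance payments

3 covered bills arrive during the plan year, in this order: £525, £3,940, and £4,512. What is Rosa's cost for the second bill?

£905.50

Bill 1, £525: £314 to deductible, leaving £211; 50% of £211 = £105.50. Traveler pays £419.50; OOP now £419.50.
Bill 2, £3,940: deductible met; 50% of £3,940 = £1,970. That would push OOP to £2,389.50, over the £1,325 cap, so traveler pays £1,325 − £419.50 = £905.50.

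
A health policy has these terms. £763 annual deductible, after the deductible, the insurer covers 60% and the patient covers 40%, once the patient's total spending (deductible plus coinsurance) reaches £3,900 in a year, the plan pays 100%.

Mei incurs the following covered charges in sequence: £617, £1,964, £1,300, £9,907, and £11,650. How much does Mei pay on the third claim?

£520

Claim 1 — £617: all of it applies to the deductible. Patient pays £617; OOP now £617.
Claim 2 — £1,964: £146 finishes the deductible; £1,818 goes to coinsurance; patient's 40% is £727.20. Cost to patient: £873.20. OOP to date £1,490.20.
Claim 3 — £1,300: deductible met; 40% of £1,300 = £520. Patient pays £520; OOP now £2,010.20.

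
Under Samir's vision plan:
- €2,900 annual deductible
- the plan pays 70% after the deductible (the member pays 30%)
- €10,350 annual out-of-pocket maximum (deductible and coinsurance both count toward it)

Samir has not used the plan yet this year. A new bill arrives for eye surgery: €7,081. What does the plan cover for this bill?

€2,926.70

The full €2,900 deductible is still open; €2,900 of this bill applies to it.
After the €2,900 deductible portion, €7,081 − €2,900 = €4,181 is subject to coinsurance.
Member's 30% share of €4,181 is €1,254.30.
So the member owes €2,900 + €1,254.30 = €4,154.30 before any cap.
Year-to-date out-of-pocket becomes €0 + €4,154.30 = €4,154.30, still under the €10,350 maximum, so no cap applies.
The insurer covers the remainder: €7,081 − €4,154.30 = €2,926.70.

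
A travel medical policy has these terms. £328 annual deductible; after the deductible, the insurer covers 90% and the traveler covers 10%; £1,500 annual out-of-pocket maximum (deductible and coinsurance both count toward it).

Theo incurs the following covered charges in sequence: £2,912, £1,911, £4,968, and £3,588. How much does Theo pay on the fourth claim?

Claim 1 (£2,912): £328 to deductible, leaving £2,584; 10% of £2,584 = £258.40. Traveler pays £586.40; OOP now £586.40.
Claim 2 (£1,911): deductible met; 10% of £1,911 = £191.10. Traveler pays £191.10; OOP now £777.50.
Claim 3 (£4,968): deductible met; 10% of £4,968 = £496.80. Traveler owes £496.80 (running OOP £1,274.30).
Claim 4 (£3,588): 10% coinsurance on £3,588 = £358.80. OOP would hit £1,633.10 > £1,500, so the cap limits the traveler to £1,500 − £1,274.30 = £225.70.

£225.70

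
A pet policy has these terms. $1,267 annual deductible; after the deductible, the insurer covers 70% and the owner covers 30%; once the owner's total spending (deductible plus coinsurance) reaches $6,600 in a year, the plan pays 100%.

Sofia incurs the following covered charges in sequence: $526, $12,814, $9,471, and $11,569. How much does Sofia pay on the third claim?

$1,711.10

Bill 1, $526: entire amount goes to the deductible. Owner pays $526; OOP now $526.
Bill 2, $12,814: deductible takes $741, $12,073 remains; owner's 30% is $3,621.90. Owner pays $4,362.90; OOP now $4,888.90.
Bill 3, $9,471: deductible already satisfied, so owner's share is 30% × $9,471 = $2,841.30. OOP would hit $7,730.20 > $6,600, so the cap limits the owner to $6,600 − $4,888.90 = $1,711.10.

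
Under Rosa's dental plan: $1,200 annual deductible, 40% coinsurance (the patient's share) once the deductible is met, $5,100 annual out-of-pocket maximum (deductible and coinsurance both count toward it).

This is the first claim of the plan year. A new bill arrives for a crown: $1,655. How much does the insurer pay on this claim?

Nothing has been paid toward the $1,200 deductible, so the first $1,200 of this charge is applied there.
After the $1,200 deductible portion, $1,655 − $1,200 = $455 is subject to coinsurance.
Patient's 40% share of $455 is $182.
That puts the patient's cost at $1,200 + $182 = $1,382 before any cap.
Total out-of-pocket so far would be $0 + $1,382 = $1,382, below the $5,100 cap — no reduction.
The plan picks up $1,655 − $1,382 = $273.

$273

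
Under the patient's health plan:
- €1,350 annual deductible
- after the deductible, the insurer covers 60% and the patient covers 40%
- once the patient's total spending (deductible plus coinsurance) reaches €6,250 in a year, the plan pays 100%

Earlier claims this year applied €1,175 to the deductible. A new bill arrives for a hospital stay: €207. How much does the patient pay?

Deductible still to meet: €1,350 − €1,175 = €175.
After the €175 deductible portion, €207 − €175 = €32 is subject to coinsurance.
40% of €32 = €12.80 falls to the patient.
Patient responsibility before any cap: €175 + €12.80 = €187.80.
Year-to-date out-of-pocket becomes €1,175 + €187.80 = €1,362.80, still under the €6,250 maximum, so no cap applies.

€187.80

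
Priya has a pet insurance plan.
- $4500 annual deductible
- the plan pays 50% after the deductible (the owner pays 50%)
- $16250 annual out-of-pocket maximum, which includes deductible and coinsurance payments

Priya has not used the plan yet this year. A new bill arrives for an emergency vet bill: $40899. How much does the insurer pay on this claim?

Nothing has been paid toward the $4500 deductible, so the first $4500 of this charge is applied there.
The remaining $36399 (= $40899 − $4500) moves to coinsurance.
50% of $36399 = $18199.50 falls to the owner.
That puts the owner's cost at $4500 + $18199.50 = $22699.50 before any cap.
Adding $22699.50 to the $0 already spent would give $22699.50, which exceeds the $16250 cap; the owner pays just $16250 − $0 = $16250.
The plan picks up $40899 − $16250 = $24649.

$24649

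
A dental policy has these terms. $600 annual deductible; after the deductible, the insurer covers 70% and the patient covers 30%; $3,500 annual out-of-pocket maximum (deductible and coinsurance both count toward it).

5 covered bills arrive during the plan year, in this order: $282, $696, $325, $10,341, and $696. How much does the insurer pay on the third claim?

Claim 1 ($282): all of it applies to the deductible. Patient pays $282; OOP now $282. Plan pays $282 − $282 = $0.
Claim 2 ($696): deductible takes $318, $378 remains; patient's 30% is $113.40. Patient owes $431.40 (running OOP $713.40). Plan pays $696 − $431.40 = $264.60.
Claim 3 ($325): 30% coinsurance on $325 = $97.50. Patient pays $97.50; OOP now $810.90. Plan pays $325 − $97.50 = $227.50.

$227.50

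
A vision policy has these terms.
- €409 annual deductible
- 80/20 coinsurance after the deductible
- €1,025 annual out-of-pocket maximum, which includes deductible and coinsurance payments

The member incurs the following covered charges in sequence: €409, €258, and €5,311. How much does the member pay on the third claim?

€564.40

Claim 1 (€409): fully absorbed by the deductible. Cost to member: €409. OOP to date €409.
Claim 2 (€258): deductible already satisfied, so member's share is 20% × €258 = €51.60. Cost to member: €51.60. OOP to date €460.60.
Claim 3 (€5,311): deductible met; 20% of €5,311 = €1,062.20. That would push OOP to €1,522.80, over the €1,025 cap, so member pays €1,025 − €460.60 = €564.40.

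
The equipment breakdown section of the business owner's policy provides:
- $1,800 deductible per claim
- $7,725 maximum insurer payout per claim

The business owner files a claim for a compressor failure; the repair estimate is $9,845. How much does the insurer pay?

Subtract the deductible: $9,845 − $1,800 = $8,045.
$8,045 exceeds the $7,725 limit, so the insurer pays the limit: $7,725.

$7,725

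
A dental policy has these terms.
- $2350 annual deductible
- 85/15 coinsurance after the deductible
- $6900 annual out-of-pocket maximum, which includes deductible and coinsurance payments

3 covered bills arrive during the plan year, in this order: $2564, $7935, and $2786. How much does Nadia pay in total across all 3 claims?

$3990.25

Claim 1 — $2564: deductible takes $2350, $214 remains; patient's 15% is $32.10. Patient owes $2382.10 (running OOP $2382.10).
Claim 2 — $7935: 15% coinsurance on $7935 = $1190.25. Patient owes $1190.25 (running OOP $3572.35).
Claim 3 — $2786: deductible met; 15% of $2786 = $417.90. Cost to patient: $417.90. OOP to date $3990.25.
Summing the patient's payments: $2382.10 + $1190.25 + $417.90 = $3990.25.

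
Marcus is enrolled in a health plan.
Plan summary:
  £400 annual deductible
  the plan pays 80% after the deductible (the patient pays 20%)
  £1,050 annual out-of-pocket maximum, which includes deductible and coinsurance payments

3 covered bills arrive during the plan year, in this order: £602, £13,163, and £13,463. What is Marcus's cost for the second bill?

Claim 1 — £602: £400 to deductible, leaving £202; patient's 20% is £40.40. Patient pays £440.40; OOP now £440.40.
Claim 2 — £13,163: 20% coinsurance on £13,163 = £2,632.60. Adding that to £440.40 gives £3,073, past the £1,050 cap; patient pays only £1,050 − £440.40 = £609.60.

£609.60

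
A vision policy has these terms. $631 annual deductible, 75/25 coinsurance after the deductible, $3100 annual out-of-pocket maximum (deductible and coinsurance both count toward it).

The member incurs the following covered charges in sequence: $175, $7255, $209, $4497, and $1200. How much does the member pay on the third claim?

Claim 1 ($175): entire amount goes to the deductible. Cost to member: $175. OOP to date $175.
Claim 2 ($7255): deductible takes $456, $6799 remains; member's 25% is $1699.75. Member pays $2155.75; OOP now $2330.75.
Claim 3 ($209): deductible already satisfied, so member's share is 25% × $209 = $52.25. Cost to member: $52.25. OOP to date $2383.

$52.25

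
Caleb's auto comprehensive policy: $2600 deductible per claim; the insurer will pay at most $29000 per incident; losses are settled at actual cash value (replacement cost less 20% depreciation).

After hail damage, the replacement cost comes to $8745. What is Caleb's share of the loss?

At 20% depreciation, ACV = $8745 − $1749 = $6996.
Less the $2600 deductible: $6996 − $2600 = $4396.
$4396 ≤ $29000, so the limit doesn't bind; insurer pays $4396.
Out of pocket: $8745 − $4396 = $4349.

$4349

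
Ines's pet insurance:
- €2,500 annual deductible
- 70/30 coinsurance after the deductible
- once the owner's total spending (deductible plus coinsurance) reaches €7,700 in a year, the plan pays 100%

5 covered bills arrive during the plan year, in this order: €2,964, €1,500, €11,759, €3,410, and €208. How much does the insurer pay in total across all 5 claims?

€12,141

#1 (€2,964): €2,500 to deductible, leaving €464; owner's 30% is €139.20. Owner pays €2,639.20; OOP now €2,639.20. Plan pays €2,964 − €2,639.20 = €324.80.
#2 (€1,500): 30% coinsurance on €1,500 = €450. Owner pays €450; OOP now €3,089.20. Plan pays €1,500 − €450 = €1,050.
#3 (€11,759): 30% coinsurance on €11,759 = €3,527.70. Cost to owner: €3,527.70. OOP to date €6,616.90. Insurer: €11,759 − €3,527.70 = €8,231.30.
#4 (€3,410): 30% coinsurance on €3,410 = €1,023. Owner pays €1,023; OOP now €7,639.90. Insurer: €3,410 − €1,023 = €2,387.
#5 (€208): deductible met; 30% of €208 = €62.40. OOP would hit €7,702.30 > €7,700, so the cap limits the owner to €7,700 − €7,639.90 = €60.10. Plan pays €208 − €60.10 = €147.90.
Insurer total: €324.80 + €1,050 + €8,231.30 + €2,387 + €147.90 = €12,141.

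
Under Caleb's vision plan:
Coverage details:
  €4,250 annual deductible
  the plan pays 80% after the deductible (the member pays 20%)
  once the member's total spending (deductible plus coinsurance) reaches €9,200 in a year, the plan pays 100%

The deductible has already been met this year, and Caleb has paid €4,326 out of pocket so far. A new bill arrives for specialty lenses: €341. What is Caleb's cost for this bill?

The deductible is already satisfied, so the full bill goes to coinsurance.
20% of €341 = €68.20 falls to the member.
Total out-of-pocket so far would be €4,326 + €68.20 = €4,394.20, below the €9,200 cap — no reduction.

€68.20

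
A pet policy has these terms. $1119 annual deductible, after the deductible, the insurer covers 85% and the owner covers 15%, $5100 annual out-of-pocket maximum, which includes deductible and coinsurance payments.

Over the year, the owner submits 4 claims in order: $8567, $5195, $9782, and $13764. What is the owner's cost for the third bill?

Bill 1, $8567: $1119 finishes the deductible; $7448 goes to coinsurance; owner's 15% is $1117.20. Cost to owner: $2236.20. OOP to date $2236.20.
Bill 2, $5195: deductible met; 15% of $5195 = $779.25. Owner pays $779.25; OOP now $3015.45.
Bill 3, $9782: 15% coinsurance on $9782 = $1467.30. Owner pays $1467.30; OOP now $4482.75.

$1467.30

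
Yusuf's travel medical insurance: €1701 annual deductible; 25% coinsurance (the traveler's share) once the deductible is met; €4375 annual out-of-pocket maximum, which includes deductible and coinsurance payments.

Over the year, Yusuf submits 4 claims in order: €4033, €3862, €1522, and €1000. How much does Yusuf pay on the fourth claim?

Bill 1, €4033: deductible takes €1701, €2332 remains; traveler's 25% is €583. Traveler owes €2284 (running OOP €2284).
Bill 2, €3862: deductible met; 25% of €3862 = €965.50. Traveler pays €965.50; OOP now €3249.50.
Bill 3, €1522: deductible already satisfied, so traveler's share is 25% × €1522 = €380.50. Traveler owes €380.50 (running OOP €3630).
Bill 4, €1000: deductible already satisfied, so traveler's share is 25% × €1000 = €250. Cost to traveler: €250. OOP to date €3880.

€250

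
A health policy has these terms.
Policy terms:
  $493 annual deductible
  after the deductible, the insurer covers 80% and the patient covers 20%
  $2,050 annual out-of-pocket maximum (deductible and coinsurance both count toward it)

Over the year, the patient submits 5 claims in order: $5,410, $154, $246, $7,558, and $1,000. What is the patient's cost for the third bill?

$49.20

Claim 1 — $5,410: $493 finishes the deductible; $4,917 goes to coinsurance; patient's 20% is $983.40. Patient owes $1,476.40 (running OOP $1,476.40).
Claim 2 — $154: 20% coinsurance on $154 = $30.80. Patient owes $30.80 (running OOP $1,507.20).
Claim 3 — $246: deductible already satisfied, so patient's share is 20% × $246 = $49.20. Patient owes $49.20 (running OOP $1,556.40).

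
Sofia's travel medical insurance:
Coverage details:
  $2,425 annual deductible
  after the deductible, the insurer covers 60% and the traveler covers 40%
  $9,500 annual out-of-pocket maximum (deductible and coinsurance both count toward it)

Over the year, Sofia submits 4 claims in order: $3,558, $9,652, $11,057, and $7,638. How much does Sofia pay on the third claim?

Bill 1, $3,558: $2,425 finishes the deductible; $1,133 goes to coinsurance; coinsurance $1,133 × 40% = $453.20. Traveler pays $2,878.20; OOP now $2,878.20.
Bill 2, $9,652: deductible already satisfied, so traveler's share is 40% × $9,652 = $3,860.80. Traveler pays $3,860.80; OOP now $6,739.
Bill 3, $11,057: deductible already satisfied, so traveler's share is 40% × $11,057 = $4,422.80. OOP would hit $11,161.80 > $9,500, so the cap limits the traveler to $9,500 − $6,739 = $2,761.

$2,761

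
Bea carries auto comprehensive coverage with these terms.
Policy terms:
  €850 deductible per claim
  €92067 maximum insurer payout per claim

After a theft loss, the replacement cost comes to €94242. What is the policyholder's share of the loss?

€2175

After the deductible, €94242 − €850 = €93392 remains.
€93392 exceeds the €92067 limit, so the insurer pays the limit: €92067.
Policyholder's share is the uncovered remainder: €94242 − €92067 = €2175.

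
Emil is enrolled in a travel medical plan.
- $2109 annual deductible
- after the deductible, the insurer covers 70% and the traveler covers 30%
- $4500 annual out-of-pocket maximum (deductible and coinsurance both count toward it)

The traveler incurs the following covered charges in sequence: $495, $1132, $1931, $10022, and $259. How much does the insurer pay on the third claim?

Bill 1, $495: fully absorbed by the deductible. Traveler owes $495 (running OOP $495). Insurer: $495 − $495 = $0.
Bill 2, $1132: fully absorbed by the deductible. Traveler pays $1132; OOP now $1627. Plan pays $1132 − $1132 = $0.
Bill 3, $1931: $482 finishes the deductible; $1449 goes to coinsurance; traveler's 30% is $434.70. Traveler owes $916.70 (running OOP $2543.70). Plan pays $1931 − $916.70 = $1014.30.

$1014.30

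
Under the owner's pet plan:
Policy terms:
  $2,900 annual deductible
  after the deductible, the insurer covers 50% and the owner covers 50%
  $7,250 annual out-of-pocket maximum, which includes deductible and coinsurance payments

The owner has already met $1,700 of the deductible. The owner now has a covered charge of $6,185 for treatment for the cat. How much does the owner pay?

$3,692.50

Deductible still to meet: $2,900 − $1,700 = $1,200.
After the $1,200 deductible portion, $6,185 − $1,200 = $4,985 is subject to coinsurance.
Owner's 50% share of $4,985 is $2,492.50.
So the owner owes $1,200 + $2,492.50 = $3,692.50 before any cap.
Year-to-date out-of-pocket becomes $1,700 + $3,692.50 = $5,392.50, still under the $7,250 maximum, so no cap applies.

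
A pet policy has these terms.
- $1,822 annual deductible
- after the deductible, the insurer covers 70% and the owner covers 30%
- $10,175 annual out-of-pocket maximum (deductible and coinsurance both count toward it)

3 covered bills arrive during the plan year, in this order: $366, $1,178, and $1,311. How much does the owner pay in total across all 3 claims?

Claim 1 ($366): all of it applies to the deductible. Owner pays $366; OOP now $366.
Claim 2 ($1,178): fully absorbed by the deductible. Owner pays $1,178; OOP now $1,544.
Claim 3 ($1,311): $278 to deductible, leaving $1,033; 30% of $1,033 = $309.90. Owner pays $587.90; OOP now $2,131.90.
Summing the owner's payments: $366 + $1,178 + $587.90 = $2,131.90.

$2,131.90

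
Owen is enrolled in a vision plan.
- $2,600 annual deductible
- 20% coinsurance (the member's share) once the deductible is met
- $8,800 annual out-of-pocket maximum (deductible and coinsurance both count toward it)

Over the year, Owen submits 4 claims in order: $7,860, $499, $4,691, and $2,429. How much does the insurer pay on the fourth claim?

#1 ($7,860): $2,600 to deductible, leaving $5,260; coinsurance $5,260 × 20% = $1,052. Member owes $3,652 (running OOP $3,652). Plan pays $7,860 − $3,652 = $4,208.
#2 ($499): deductible already satisfied, so member's share is 20% × $499 = $99.80. Member owes $99.80 (running OOP $3,751.80). Insurer: $499 − $99.80 = $399.20.
#3 ($4,691): deductible already satisfied, so member's share is 20% × $4,691 = $938.20. Cost to member: $938.20. OOP to date $4,690. Insurer: $4,691 − $938.20 = $3,752.80.
#4 ($2,429): deductible already satisfied, so member's share is 20% × $2,429 = $485.80. Cost to member: $485.80. OOP to date $5,175.80. Plan pays $2,429 − $485.80 = $1,943.20.

$1,943.20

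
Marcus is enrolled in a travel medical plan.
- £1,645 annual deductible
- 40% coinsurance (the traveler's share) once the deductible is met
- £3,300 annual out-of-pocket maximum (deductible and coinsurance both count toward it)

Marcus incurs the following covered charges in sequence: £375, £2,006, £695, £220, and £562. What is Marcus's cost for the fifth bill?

£224.80

#1 (£375): fully absorbed by the deductible. Traveler pays £375; OOP now £375.
#2 (£2,006): £1,270 finishes the deductible; £736 goes to coinsurance; 40% of £736 = £294.40. Traveler owes £1,564.40 (running OOP £1,939.40).
#3 (£695): deductible met; 40% of £695 = £278. Traveler pays £278; OOP now £2,217.40.
#4 (£220): deductible already satisfied, so traveler's share is 40% × £220 = £88. Traveler owes £88 (running OOP £2,305.40).
#5 (£562): deductible met; 40% of £562 = £224.80. Traveler owes £224.80 (running OOP £2,530.20).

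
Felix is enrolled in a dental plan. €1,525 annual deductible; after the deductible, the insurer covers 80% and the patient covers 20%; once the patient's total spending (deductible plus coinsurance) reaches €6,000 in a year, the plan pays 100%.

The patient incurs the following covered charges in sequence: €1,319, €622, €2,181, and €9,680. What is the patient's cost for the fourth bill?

Claim 1 — €1,319: entire amount goes to the deductible. Patient owes €1,319 (running OOP €1,319).
Claim 2 — €622: €206 finishes the deductible; €416 goes to coinsurance; 20% of €416 = €83.20. Cost to patient: €289.20. OOP to date €1,608.20.
Claim 3 — €2,181: deductible already satisfied, so patient's share is 20% × €2,181 = €436.20. Patient owes €436.20 (running OOP €2,044.40).
Claim 4 — €9,680: deductible met; 20% of €9,680 = €1,936. Patient pays €1,936; OOP now €3,980.40.

€1,936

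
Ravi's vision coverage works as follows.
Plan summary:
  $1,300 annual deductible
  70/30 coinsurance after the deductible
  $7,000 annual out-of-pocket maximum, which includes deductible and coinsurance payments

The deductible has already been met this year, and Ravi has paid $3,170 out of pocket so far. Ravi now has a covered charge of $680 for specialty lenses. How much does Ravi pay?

$204

The deductible is already satisfied, so the full bill goes to coinsurance.
30% of $680 = $204 falls to the member.
Year-to-date out-of-pocket becomes $3,170 + $204 = $3,374, still under the $7,000 maximum, so no cap applies.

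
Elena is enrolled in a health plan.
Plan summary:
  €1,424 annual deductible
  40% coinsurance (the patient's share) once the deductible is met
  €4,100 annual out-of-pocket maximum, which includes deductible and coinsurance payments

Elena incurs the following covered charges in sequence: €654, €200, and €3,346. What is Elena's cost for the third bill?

€1,680.40

Bill 1, €654: all of it applies to the deductible. Cost to patient: €654. OOP to date €654.
Bill 2, €200: entire amount goes to the deductible. Patient pays €200; OOP now €854.
Bill 3, €3,346: deductible takes €570, €2,776 remains; 40% of €2,776 = €1,110.40. Cost to patient: €1,680.40. OOP to date €2,534.40.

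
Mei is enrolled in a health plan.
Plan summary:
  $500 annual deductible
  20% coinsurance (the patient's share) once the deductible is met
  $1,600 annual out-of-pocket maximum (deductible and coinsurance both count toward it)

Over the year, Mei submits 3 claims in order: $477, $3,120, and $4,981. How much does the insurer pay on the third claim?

#1 ($477): all of it applies to the deductible. Patient owes $477 (running OOP $477). Plan pays $477 − $477 = $0.
#2 ($3,120): $23 to deductible, leaving $3,097; 20% of $3,097 = $619.40. Patient pays $642.40; OOP now $1,119.40. Insurer: $3,120 − $642.40 = $2,477.60.
#3 ($4,981): deductible met; 20% of $4,981 = $996.20. Adding that to $1,119.40 gives $2,115.60, past the $1,600 cap; patient pays only $1,600 − $1,119.40 = $480.60. Plan pays $4,981 − $480.60 = $4,500.40.

$4,500.40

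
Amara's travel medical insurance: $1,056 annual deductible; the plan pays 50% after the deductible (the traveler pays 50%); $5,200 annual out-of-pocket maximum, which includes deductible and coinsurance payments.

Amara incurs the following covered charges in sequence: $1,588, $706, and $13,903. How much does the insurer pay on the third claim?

$10,378

Claim 1 ($1,588): $1,056 finishes the deductible; $532 goes to coinsurance; traveler's 50% is $266. Traveler owes $1,322 (running OOP $1,322). Plan pays $1,588 − $1,322 = $266.
Claim 2 ($706): deductible met; 50% of $706 = $353. Cost to traveler: $353. OOP to date $1,675. Plan pays $706 − $353 = $353.
Claim 3 ($13,903): deductible already satisfied, so traveler's share is 50% × $13,903 = $6,951.50. Adding that to $1,675 gives $8,626.50, past the $5,200 cap; traveler pays only $5,200 − $1,675 = $3,525. Insurer: $13,903 − $3,525 = $10,378.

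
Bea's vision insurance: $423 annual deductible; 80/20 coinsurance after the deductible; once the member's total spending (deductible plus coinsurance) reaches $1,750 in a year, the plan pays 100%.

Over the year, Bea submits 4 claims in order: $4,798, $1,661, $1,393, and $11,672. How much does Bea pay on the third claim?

Claim 1 — $4,798: $423 finishes the deductible; $4,375 goes to coinsurance; coinsurance $4,375 × 20% = $875. Cost to member: $1,298. OOP to date $1,298.
Claim 2 — $1,661: deductible met; 20% of $1,661 = $332.20. Member pays $332.20; OOP now $1,630.20.
Claim 3 — $1,393: 20% coinsurance on $1,393 = $278.60. OOP would hit $1,908.80 > $1,750, so the cap limits the member to $1,750 − $1,630.20 = $119.80.

$119.80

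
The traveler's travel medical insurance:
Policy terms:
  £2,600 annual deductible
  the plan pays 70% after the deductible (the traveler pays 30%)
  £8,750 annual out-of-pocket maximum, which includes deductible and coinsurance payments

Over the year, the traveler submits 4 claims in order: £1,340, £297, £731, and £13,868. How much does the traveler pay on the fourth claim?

£4,322.80

Bill 1, £1,340: all of it applies to the deductible. Traveler owes £1,340 (running OOP £1,340).
Bill 2, £297: fully absorbed by the deductible. Cost to traveler: £297. OOP to date £1,637.
Bill 3, £731: entire amount goes to the deductible. Cost to traveler: £731. OOP to date £2,368.
Bill 4, £13,868: £232 to deductible, leaving £13,636; 30% of £13,636 = £4,090.80. Traveler owes £4,322.80 (running OOP £6,690.80).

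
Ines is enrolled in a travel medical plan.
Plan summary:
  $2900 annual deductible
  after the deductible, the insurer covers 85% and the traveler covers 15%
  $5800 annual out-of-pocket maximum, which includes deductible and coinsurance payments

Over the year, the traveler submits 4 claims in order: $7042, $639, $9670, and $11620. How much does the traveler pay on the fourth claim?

$732.35

Bill 1, $7042: $2900 finishes the deductible; $4142 goes to coinsurance; traveler's 15% is $621.30. Traveler pays $3521.30; OOP now $3521.30.
Bill 2, $639: 15% coinsurance on $639 = $95.85. Traveler owes $95.85 (running OOP $3617.15).
Bill 3, $9670: deductible met; 15% of $9670 = $1450.50. Traveler pays $1450.50; OOP now $5067.65.
Bill 4, $11620: deductible met; 15% of $11620 = $1743. Adding that to $5067.65 gives $6810.65, past the $5800 cap; traveler pays only $5800 − $5067.65 = $732.35.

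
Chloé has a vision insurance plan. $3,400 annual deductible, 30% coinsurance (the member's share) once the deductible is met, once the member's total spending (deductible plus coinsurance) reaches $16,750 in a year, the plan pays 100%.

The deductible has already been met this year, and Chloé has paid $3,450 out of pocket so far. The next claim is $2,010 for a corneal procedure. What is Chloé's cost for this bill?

$603

The deductible is already satisfied, so the full bill goes to coinsurance.
Member's 30% share of $2,010 is $603.
Year-to-date out-of-pocket becomes $3,450 + $603 = $4,053, still under the $16,750 maximum, so no cap applies.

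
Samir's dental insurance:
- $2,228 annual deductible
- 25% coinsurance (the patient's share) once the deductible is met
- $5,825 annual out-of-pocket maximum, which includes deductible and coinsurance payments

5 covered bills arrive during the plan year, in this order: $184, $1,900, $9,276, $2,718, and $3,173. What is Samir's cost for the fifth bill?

Claim 1 ($184): all of it applies to the deductible. Cost to patient: $184. OOP to date $184.
Claim 2 ($1,900): all of it applies to the deductible. Patient owes $1,900 (running OOP $2,084).
Claim 3 ($9,276): deductible takes $144, $9,132 remains; coinsurance $9,132 × 25% = $2,283. Patient owes $2,427 (running OOP $4,511).
Claim 4 ($2,718): deductible met; 25% of $2,718 = $679.50. Patient owes $679.50 (running OOP $5,190.50).
Claim 5 ($3,173): deductible met; 25% of $3,173 = $793.25. OOP would hit $5,983.75 > $5,825, so the cap limits the patient to $5,825 − $5,190.50 = $634.50.

$634.50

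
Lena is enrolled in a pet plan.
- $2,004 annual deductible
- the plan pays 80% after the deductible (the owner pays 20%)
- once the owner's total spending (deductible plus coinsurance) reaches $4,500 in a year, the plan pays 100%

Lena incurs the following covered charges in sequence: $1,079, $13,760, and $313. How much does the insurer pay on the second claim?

$10,339

Claim 1 ($1,079): all of it applies to the deductible. Owner pays $1,079; OOP now $1,079. Insurer: $1,079 − $1,079 = $0.
Claim 2 ($13,760): $925 finishes the deductible; $12,835 goes to coinsurance; 20% of $12,835 = $2,567. Deductible plus coinsurance: $925 + $2,567 = $3,492. That would push OOP to $4,571, over the $4,500 cap, so owner pays $4,500 − $1,079 = $3,421. Insurer: $13,760 − $3,421 = $10,339.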